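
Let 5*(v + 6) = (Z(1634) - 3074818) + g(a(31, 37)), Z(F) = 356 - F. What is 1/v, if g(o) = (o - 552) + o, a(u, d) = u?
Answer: -5/3076616 ≈ -1.6252e-6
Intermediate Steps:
g(o) = -552 + 2*o (g(o) = (-552 + o) + o = -552 + 2*o)
v = -3076616/5 (v = -6 + (((356 - 1*1634) - 3074818) + (-552 + 2*31))/5 = -6 + (((356 - 1634) - 3074818) + (-552 + 62))/5 = -6 + ((-1278 - 3074818) - 490)/5 = -6 + (-3076096 - 490)/5 = -6 + (⅕)*(-3076586) = -6 - 3076586/5 = -3076616/5 ≈ -6.1532e+5)
1/v = 1/(-3076616/5) = -5/3076616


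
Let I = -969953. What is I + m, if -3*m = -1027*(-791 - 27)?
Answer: -3749945/3 ≈ -1.2500e+6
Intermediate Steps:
m = -840086/3 (m = -(-1027)*(-791 - 27)/3 = -(-1027)*(-818)/3 = -⅓*840086 = -840086/3 ≈ -2.8003e+5)
I + m = -969953 - 840086/3 = -3749945/3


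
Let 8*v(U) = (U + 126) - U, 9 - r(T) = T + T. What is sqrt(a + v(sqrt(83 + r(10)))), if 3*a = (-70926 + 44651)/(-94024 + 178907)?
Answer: sqrt(4058541521763)/509298 ≈ 3.9556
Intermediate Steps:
r(T) = 9 - 2*T (r(T) = 9 - (T + T) = 9 - 2*T)
v(U) = 63/4 (v(U) = ((U + 126) - U)/8 = ((126 + U) - U)/8 = (1/8)*126 = 63/4)
a = -26275/254649 (a = ((-70926 + 44651)/(-94024 + 178907))/3 = (-26275/84883)/3 = (-26275*1/84883)/3 = (1/3)*(-26275/84883) = -26275/254649 ≈ -0.10318)
sqrt(a + v(sqrt(83 + r(10)))) = sqrt(-26275/254649 + 63/4) = sqrt(15937787/1018596) = sqrt(4058541521763)/509298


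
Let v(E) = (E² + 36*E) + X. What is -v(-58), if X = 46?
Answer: -1322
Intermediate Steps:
v(E) = 46 + E² + 36*E (v(E) = (E² + 36*E) + 46 = 46 + E² + 36*E)
-v(-58) = -(46 + (-58)² + 36*(-58)) = -(46 + 3364 - 2088) = -1*1322 = -1322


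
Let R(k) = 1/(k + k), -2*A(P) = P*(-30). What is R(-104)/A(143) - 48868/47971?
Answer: -1982090441/1945703760 ≈ -1.0187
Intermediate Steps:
A(P) = 15*P (A(P) = -P*(-30)/2 = -(-15)*P = 15*P)
R(k) = 1/(2*k)
R(-104)/A(143) - 48868/47971 = ((1/2)/(-104))/((15*143)) - 48868/47971 = ((1/2)*(-1/104))/2145 - 48868*1/47971 = -1/208*1/2145 - 48868/47971 = -1/446160 - 48868/47971 = -1982090441/1945703760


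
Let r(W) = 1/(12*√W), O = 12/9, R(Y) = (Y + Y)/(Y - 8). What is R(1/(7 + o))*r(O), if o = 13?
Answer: -√3/1908 ≈ -0.00090778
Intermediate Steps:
R(Y) = 2*Y/(-8 + Y) (R(Y) = (2*Y)/(-8 + Y) = 2*Y/(-8 + Y))
O = 4/3 (O = 12*(⅑) = 4/3 ≈ 1.3333)
r(W) = 1/(12*√W)
R(1/(7 + o))*r(O) = (2/((7 + 13)*(-8 + 1/(7 + 13))))*(1/(12*√(4/3))) = (2/(20*(-8 + 1/20)))*((√3/2)/12) = (2*(1/20)/(-8 + 1/20))*(√3/24) = (2*(1/20)/(-159/20))*(√3/24) = (2*(1/20)*(-20/159))*(√3/24) = -√3/1908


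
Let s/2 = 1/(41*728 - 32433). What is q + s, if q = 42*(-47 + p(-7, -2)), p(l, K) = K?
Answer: -5319932/2585 ≈ -2058.0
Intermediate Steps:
s = -2/2585 (s = 2/(41*728 - 32433) = 2/(29848 - 32433) = 2/(-2585) = 2*(-1/2585) = -2/2585 ≈ -0.00077369)
q = -2058 (q = 42*(-47 - 2) = 42*(-49) = -2058)
q + s = -2058 - 2/2585 = -5319932/2585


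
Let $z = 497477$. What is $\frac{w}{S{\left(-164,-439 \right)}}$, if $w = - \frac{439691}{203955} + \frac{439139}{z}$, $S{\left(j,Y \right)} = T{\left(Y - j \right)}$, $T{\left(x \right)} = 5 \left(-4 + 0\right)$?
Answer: $\frac{64585782431}{1014629215350} \approx 0.063655$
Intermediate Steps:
$T{\left(x \right)} = -20$ ($T{\left(x \right)} = 5 \left(-4\right) = -20$)
$S{\left(j,Y \right)} = -20$
$w = - \frac{129171564862}{101462921535}$ ($w = - \frac{439691}{203955} + \frac{439139}{497477} = - \frac{129171564862}{101462921535} \approx -1.2731$)
$\frac{w}{S{\left(-164,-439 \right)}} = - \frac{129171564862}{101462921535 \left(-20\right)} = \left(- \frac{129171564862}{101462921535}\right) \left(- \frac{1}{20}\right) = \frac{64585782431}{1014629215350}$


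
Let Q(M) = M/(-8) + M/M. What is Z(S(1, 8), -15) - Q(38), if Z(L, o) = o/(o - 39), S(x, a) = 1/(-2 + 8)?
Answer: 145/36 ≈ 4.0278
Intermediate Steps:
S(x, a) = 1/6
Z(L, o) = o/(-39 + o)
Q(M) = 1 - M/8 (Q(M) = M*(-1/8) + 1 = -M/8 + 1 = 1 - M/8)
Z(S(1, 8), -15) - Q(38) = -15/(-39 - 15) - (1 - 1/8*38) = -15/(-54) - (1 - 19/4) = -15*(-1/54) - 1*(-15/4) = 5/18 + 15/4 = 145/36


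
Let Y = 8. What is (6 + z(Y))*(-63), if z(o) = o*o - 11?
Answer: -3717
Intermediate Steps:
z(o) = -11 + o**2 (z(o) = o**2 - 11 = -11 + o**2)
(6 + z(Y))*(-63) = (6 + (-11 + 8**2))*(-63) = (6 + (-11 + 64))*(-63) = (6 + 53)*(-63) = 59*(-63) = -3717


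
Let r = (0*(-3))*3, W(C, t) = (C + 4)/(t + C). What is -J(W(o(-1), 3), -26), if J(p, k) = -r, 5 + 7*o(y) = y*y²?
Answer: 0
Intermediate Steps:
o(y) = -5/7 + y³/7 (o(y) = -5/7 + (y*y²)/7 = -5/7 + y³/7)
W(C, t) = (4 + C)/(C + t)
r = 0 (r = 0*3 = 0)
J(p, k) = 0 (J(p, k) = -1*0 = 0)
-J(W(o(-1), 3), -26) = -1*0 = 0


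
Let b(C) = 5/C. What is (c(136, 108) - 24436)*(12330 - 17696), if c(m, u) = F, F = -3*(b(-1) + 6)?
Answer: 131139674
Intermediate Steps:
F = -3 (F = -3*(5/(-1) + 6) = -3*(5*(-1) + 6) = -3*(-5 + 6) = -3*1 = -3)
c(m, u) = -3
(c(136, 108) - 24436)*(12330 - 17696) = (-3 - 24436)*(12330 - 17696) = -24439*(-5366) = 131139674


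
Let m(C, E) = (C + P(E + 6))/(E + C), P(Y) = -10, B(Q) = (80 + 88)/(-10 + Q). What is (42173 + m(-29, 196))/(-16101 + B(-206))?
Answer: -15846417/6050243 ≈ -2.6191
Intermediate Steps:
B(Q) = 168/(-10 + Q)
m(C, E) = (-10 + C)/(C + E) (m(C, E) = (C - 10)/(E + C) = (-10 + C)/(C + E))
(42173 + m(-29, 196))/(-16101 + B(-206)) = (42173 + (-10 - 29)/(-29 + 196))/(-16101 + 168/(-10 - 206)) = (42173 - 39/167)/(-16101 + 168/(-216)) = (42173 + (1/167)*(-39))/(-16101 + 168*(-1/216)) = (42173 - 39/167)/(-16101 - 7/9) = 7042852/(167*(-144916/9)) = (7042852/167)*(-9/144916) = -15846417/6050243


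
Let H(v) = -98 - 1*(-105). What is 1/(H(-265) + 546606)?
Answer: 1/546613 ≈ 1.8294e-6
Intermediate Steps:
H(v) = 7 (H(v) = -98 + 105 = 7)
1/(H(-265) + 546606) = 1/(7 + 546606) = 1/546613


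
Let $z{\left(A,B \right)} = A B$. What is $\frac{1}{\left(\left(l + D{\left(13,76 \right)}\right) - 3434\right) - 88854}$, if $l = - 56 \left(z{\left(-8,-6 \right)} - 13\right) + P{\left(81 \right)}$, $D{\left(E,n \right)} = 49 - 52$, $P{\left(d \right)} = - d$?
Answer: $- \frac{1}{94332} \approx -1.0601 \cdot 10^{-5}$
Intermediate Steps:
$D{\left(E,n \right)} = -3$ ($D{\left(E,n \right)} = 49 - 52 = -3$)
$l = -2041$ ($l = - 56 \left(\left(-8\right) \left(-6\right) - 13\right) - 81 = - 56 \left(48 - 13\right) - 81 = \left(-56\right) 35 - 81 = -1960 - 81 = -2041$)
$\frac{1}{\left(\left(l + D{\left(13,76 \right)}\right) - 3434\right) - 88854} = \frac{1}{\left(\left(-2041 - 3\right) - 3434\right) - 88854} = \frac{1}{\left(-2044 - 3434\right) - 88854} = \frac{1}{-5478 - 88854} = \frac{1}{-94332} = - \frac{1}{94332}$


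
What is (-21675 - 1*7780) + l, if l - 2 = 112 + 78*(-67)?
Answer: -34567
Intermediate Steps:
l = -5112 (l = 2 + (112 + 78*(-67)) = 2 + (112 - 5226) = 2 - 5114 = -5112)
(-21675 - 1*7780) + l = (-21675 - 1*7780) - 5112 = (-21675 - 7780) - 5112 = -29455 - 5112 = -34567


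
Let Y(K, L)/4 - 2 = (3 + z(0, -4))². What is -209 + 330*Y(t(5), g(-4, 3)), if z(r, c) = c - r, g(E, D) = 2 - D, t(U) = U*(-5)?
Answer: 3751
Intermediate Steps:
t(U) = -5*U
Y(K, L) = 12 (Y(K, L) = 8 + 4*(3 + (-4 - 1*0))² = 8 + 4*(3 + (-4 + 0))² = 8 + 4*(3 - 4)² = 8 + 4*(-1)² = 8 + 4*1 = 8 + 4 = 12)
-209 + 330*Y(t(5), g(-4, 3)) = -209 + 330*12 = -209 + 3960 = 3751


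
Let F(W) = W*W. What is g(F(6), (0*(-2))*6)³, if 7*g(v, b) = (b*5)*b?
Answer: 0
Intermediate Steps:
F(W) = W²
g(v, b) = 5*b²/7 (g(v, b) = ((b*5)*b)/7 = ((5*b)*b)/7 = (5*b²)/7 = 5*b²/7)
g(F(6), (0*(-2))*6)³ = (5*((0*(-2))*6)²/7)³ = (5*(0*6)²/7)³ = ((5/7)*0²)³ = ((5/7)*0)³ = 0³ = 0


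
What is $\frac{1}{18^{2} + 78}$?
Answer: $\frac{1}{402} \approx 0.0024876$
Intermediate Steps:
$\frac{1}{18^{2} + 78} = \frac{1}{324 + 78} = \frac{1}{402}$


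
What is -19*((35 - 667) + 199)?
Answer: 8227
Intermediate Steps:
-19*((35 - 667) + 199) = -19*(-632 + 199) = -19*(-433) = 8227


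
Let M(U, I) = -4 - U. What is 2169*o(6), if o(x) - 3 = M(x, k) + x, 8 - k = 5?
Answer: -2169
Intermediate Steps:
k = 3 (k = 8 - 1*5 = 8 - 5 = 3)
o(x) = -1 (o(x) = 3 + ((-4 - x) + x) = 3 - 4 = -1)
2169*o(6) = 2169*(-1) = -2169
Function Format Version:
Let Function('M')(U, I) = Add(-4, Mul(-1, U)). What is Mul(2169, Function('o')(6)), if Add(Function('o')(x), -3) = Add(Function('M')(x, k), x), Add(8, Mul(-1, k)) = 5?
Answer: -2169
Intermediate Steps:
k = 3 (k = Add(8, Mul(-1, 5)) = Add(8, -5) = 3)
Function('o')(x) = -1 (Function('o')(x) = Add(3, Add(Add(-4, Mul(-1, x)), x)) = Add(3, -4) = -1)
Mul(2169, Function('o')(6)) = Mul(2169, -1) = -2169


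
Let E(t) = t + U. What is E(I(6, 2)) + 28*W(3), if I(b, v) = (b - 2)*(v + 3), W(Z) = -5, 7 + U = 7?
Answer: -120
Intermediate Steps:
U = 0 (U = -7 + 7 = 0)
I(b, v) = (-2 + b)*(3 + v)
E(t) = t (E(t) = t + 0 = t)
E(I(6, 2)) + 28*W(3) = (-6 - 2*2 + 3*6 + 6*2) + 28*(-5) = (-6 - 4 + 18 + 12) - 140 = 20 - 140 = -120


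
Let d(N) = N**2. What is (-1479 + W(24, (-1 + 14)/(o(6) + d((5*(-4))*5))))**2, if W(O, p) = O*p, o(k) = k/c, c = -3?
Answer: 54661846023225/24990001 ≈ 2.1873e+6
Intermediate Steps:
o(k) = -k/3 (o(k) = k/(-3) = k*(-1/3) = -k/3)
(-1479 + W(24, (-1 + 14)/(o(6) + d((5*(-4))*5))))**2 = (-1479 + 24*((-1 + 14)/(-1/3*6 + ((5*(-4))*5)**2)))**2 = (-1479 + 24*(13/(-2 + (-20*5)**2)))**2 = (-1479 + 24*(13/(-2 + (-100)**2)))**2 = (-1479 + 24*(13/(-2 + 10000)))**2 = (-1479 + 24*(13/9998))**2 = (-1479 + 156/4999)**2 = (-7393365/4999)**2 = 54661846023225/24990001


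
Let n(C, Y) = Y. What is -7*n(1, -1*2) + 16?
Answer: 30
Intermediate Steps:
-7*n(1, -1*2) + 16 = -(-7)*2 + 16 = -7*(-2) + 16 = 14 + 16 = 30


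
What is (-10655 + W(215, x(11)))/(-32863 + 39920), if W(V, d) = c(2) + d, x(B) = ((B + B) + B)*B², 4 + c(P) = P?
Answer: -6664/7057 ≈ -0.94431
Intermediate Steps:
c(P) = -4 + P
x(B) = 3*B³ (x(B) = (2*B + B)*B² = (3*B)*B² = 3*B³)
W(V, d) = -2 + d (W(V, d) = (-4 + 2) + d = -2 + d)
(-10655 + W(215, x(11)))/(-32863 + 39920) = (-10655 + (-2 + 3*11³))/(-32863 + 39920) = (-10655 + (-2 + 3*1331))/7057 = (-10655 + (-2 + 3993))*(1/7057) = (-10655 + 3991)*(1/7057) = -6664*1/7057 = -6664/7057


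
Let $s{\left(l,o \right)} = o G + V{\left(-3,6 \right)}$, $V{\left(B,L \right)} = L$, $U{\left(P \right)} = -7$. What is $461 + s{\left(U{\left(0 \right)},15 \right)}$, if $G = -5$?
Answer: $392$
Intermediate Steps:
$s{\left(l,o \right)} = 6 - 5 o$ ($s{\left(l,o \right)} = o \left(-5\right) + 6 = - 5 o + 6 = 6 - 5 o$)
$461 + s{\left(U{\left(0 \right)},15 \right)} = 461 + \left(6 - 75\right) = 461 - 69 = 392$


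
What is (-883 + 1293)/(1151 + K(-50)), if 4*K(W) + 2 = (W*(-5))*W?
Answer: -820/3949 ≈ -0.20765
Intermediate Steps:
K(W) = -½ - 5*W²/4 (K(W) = -½ + ((W*(-5))*W)/4 = -½ + ((-5*W)*W)/4 = -½ + (-5*W²)/4 = -½ - 5*W²/4)
(-883 + 1293)/(1151 + K(-50)) = (-883 + 1293)/(1151 + (-½ - 5/4*(-50)²)) = 410/(1151 + (-½ - 5/4*2500)) = 410/(1151 + (-½ - 3125)) = 410/(1151 - 6251/2) = 410/(-3949/2) = 410*(-2/3949) = -820/3949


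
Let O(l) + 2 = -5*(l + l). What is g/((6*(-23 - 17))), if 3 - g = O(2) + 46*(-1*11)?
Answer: -177/80 ≈ -2.2125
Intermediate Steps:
O(l) = -2 - 10*l (O(l) = -2 - 5*(l + l) = -2 - 10*l)
g = 531 (g = 3 - ((-2 - 10*2) + 46*(-1*11)) = 3 - ((-2 - 20) + 46*(-11)) = 3 - (-22 - 506) = 3 - 1*(-528) = 3 + 528 = 531)
g/((6*(-23 - 17))) = 531/((6*(-23 - 17))) = 531/((6*(-40))) = 531/(-240) = 531*(-1/240) = -177/80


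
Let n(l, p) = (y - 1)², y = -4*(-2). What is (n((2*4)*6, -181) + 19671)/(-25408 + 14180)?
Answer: -4930/2807 ≈ -1.7563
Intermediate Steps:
y = 8
n(l, p) = 49 (n(l, p) = (8 - 1)² = 7² = 49)
(n((2*4)*6, -181) + 19671)/(-25408 + 14180) = (49 + 19671)/(-25408 + 14180) = 19720/(-11228) = 19720*(-1/11228) = -4930/2807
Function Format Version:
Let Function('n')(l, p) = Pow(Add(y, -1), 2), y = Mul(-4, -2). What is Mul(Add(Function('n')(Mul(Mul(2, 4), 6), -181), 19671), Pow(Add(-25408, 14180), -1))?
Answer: Rational(-4930, 2807) ≈ -1.7563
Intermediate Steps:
y = 8
Function('n')(l, p) = 49 (Function('n')(l, p) = Pow(Add(8, -1), 2) = Pow(7, 2) = 49)
Mul(Add(Function('n')(Mul(Mul(2, 4), 6), -181), 19671), Pow(Add(-25408, 14180), -1)) = Mul(Add(49, 19671), Pow(Add(-25408, 14180), -1)) = Mul(19720, Pow(-11228, -1)) = Mul(19720, Rational(-1, 11228)) = Rational(-4930, 2807)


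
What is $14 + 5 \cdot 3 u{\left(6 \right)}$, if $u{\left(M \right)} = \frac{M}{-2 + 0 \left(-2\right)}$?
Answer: $-31$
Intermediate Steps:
$u{\left(M \right)} = - \frac{M}{2}$ ($u{\left(M \right)} = \frac{M}{-2 + 0} = \frac{M}{-2} = M \left(- \frac{1}{2}\right) = - \frac{M}{2}$)
$14 + 5 \cdot 3 u{\left(6 \right)} = 14 + 5 \cdot 3 \left(\left(- \frac{1}{2}\right) 6\right) = 14 + 15 \left(-3\right) = 14 - 45 = -31$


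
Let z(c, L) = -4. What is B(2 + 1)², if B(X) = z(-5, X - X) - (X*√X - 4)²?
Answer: 3937 - 2256*√3 ≈ 29.493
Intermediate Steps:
B(X) = -4 - (-4 + X^(3/2))² (B(X) = -4 - (X*√X - 4)² = -4 - (X^(3/2) - 4)² = -4 - (-4 + X^(3/2))²)
B(2 + 1)² = (-4 - (-4 + (2 + 1)^(3/2))²)² = (-4 - (-4 + 3^(3/2))²)² = (-4 - (-4 + 3*√3)²)²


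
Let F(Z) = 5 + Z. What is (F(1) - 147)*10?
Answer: -1410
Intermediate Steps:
(F(1) - 147)*10 = ((5 + 1) - 147)*10 = (6 - 147)*10 = -141*10 = -1410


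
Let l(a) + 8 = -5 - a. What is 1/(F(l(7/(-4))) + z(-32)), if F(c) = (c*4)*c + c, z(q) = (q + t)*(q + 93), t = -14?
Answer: -1/2311 ≈ -0.00043271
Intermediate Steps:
l(a) = -13 - a (l(a) = -8 + (-5 - a) = -13 - a)
z(q) = (-14 + q)*(93 + q) (z(q) = (q - 14)*(q + 93) = (-14 + q)*(93 + q))
F(c) = c + 4*c² (F(c) = (4*c)*c + c = 4*c² + c = c + 4*c²)
1/(F(l(7/(-4))) + z(-32)) = 1/((-13 - 7/(-4))*(1 + 4*(-13 - 7/(-4))) + (-1302 + (-32)² + 79*(-32))) = 1/((-13 - 7*(-1)/4)*(1 + 4*(-13 - 7*(-1)/4)) + (-1302 + 1024 - 2528)) = 1/((-13 - 1*(-7/4))*(1 + 4*(-13 - 1*(-7/4))) - 2806) = 1/((-13 + 7/4)*(1 + 4*(-13 + 7/4)) - 2806) = 1/(-45*(1 + 4*(-45/4))/4 - 2806) = 1/(-45*(1 - 45)/4 - 2806) = 1/(-45/4*(-44) - 2806) = 1/(495 - 2806) = 1/(-2311) = -1/2311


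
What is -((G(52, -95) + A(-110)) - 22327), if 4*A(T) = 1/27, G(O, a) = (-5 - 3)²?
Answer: 2404403/108 ≈ 22263.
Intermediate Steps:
G(O, a) = 64 (G(O, a) = (-8)² = 64)
A(T) = 1/108 (A(T) = (¼)/27 = (¼)*(1/27) = 1/108)
-((G(52, -95) + A(-110)) - 22327) = -((64 + 1/108) - 22327) = -(6913/108 - 22327) = -1*(-2404403/108) = 2404403/108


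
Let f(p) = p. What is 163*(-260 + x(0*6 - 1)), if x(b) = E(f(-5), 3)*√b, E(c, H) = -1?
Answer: -42380 - 163*I ≈ -42380.0 - 163.0*I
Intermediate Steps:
x(b) = -√b
163*(-260 + x(0*6 - 1)) = 163*(-260 - √(0*6 - 1)) = 163*(-260 - √(0 - 1)) = 163*(-260 - √(-1)) = 163*(-260 - I) = -42380 - 163*I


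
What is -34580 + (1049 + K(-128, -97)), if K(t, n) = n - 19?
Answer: -33647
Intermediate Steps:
K(t, n) = -19 + n
-34580 + (1049 + K(-128, -97)) = -34580 + (1049 + (-19 - 97)) = -34580 + (1049 - 116) = -34580 + 933 = -33647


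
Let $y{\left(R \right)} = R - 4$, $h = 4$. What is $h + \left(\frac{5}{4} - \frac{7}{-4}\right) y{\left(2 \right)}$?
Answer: $-2$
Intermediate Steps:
$y{\left(R \right)} = -4 + R$ ($y{\left(R \right)} = R - 4 = -4 + R$)
$h + \left(\frac{5}{4} - \frac{7}{-4}\right) y{\left(2 \right)} = 4 + \left(\frac{5}{4} - \frac{7}{-4}\right) \left(-4 + 2\right) = 4 + \left(5 \cdot \frac{1}{4} - - \frac{7}{4}\right) \left(-2\right) = 4 + \left(\frac{5}{4} + \frac{7}{4}\right) \left(-2\right) = 4 + 3 \left(-2\right) = 4 - 6 = -2$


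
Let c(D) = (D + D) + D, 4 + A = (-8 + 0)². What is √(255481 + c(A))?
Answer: √255661 ≈ 505.63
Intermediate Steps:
A = 60 (A = -4 + (-8 + 0)² = -4 + (-8)² = -4 + 64 = 60)
c(D) = 3*D (c(D) = 2*D + D = 3*D)
√(255481 + c(A)) = √(255481 + 3*60) = √(255481 + 180) = √255661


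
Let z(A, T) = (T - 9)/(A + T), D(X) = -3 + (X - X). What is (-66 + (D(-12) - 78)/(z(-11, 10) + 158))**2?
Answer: 109056249/24649 ≈ 4424.4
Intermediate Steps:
D(X) = -3 (D(X) = -3 + 0 = -3)
z(A, T) = (-9 + T)/(A + T)
(-66 + (D(-12) - 78)/(z(-11, 10) + 158))**2 = (-66 + (-3 - 78)/((-9 + 10)/(-11 + 10) + 158))**2 = (-66 - 81/(1/(-1) + 158))**2 = (-66 - 81/(-1*1 + 158))**2 = (-66 - 81/(-1 + 158))**2 = (-66 - 81/157)**2 = (-10443/157)**2 = 109056249/24649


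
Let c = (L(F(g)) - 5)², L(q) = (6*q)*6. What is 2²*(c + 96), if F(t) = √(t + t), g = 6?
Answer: 62692 - 2880*√3 ≈ 57704.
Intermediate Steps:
F(t) = √2*√t (F(t) = √(2*t) = √2*√t)
L(q) = 36*q
c = (-5 + 72*√3)² (c = (36*(√2*√6) - 5)² = (36*(2*√3) - 5)² = (72*√3 - 5)² = (-5 + 72*√3)² ≈ 14330.)
2²*(c + 96) = 2²*((15577 - 720*√3) + 96) = 4*(15673 - 720*√3) = 62692 - 2880*√3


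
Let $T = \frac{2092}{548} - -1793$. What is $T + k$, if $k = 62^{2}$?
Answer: $\frac{772792}{137} \approx 5640.8$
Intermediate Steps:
$k = 3844$
$T = \frac{246164}{137}$ ($T = 2092 \cdot \frac{1}{548} + 1793 = \frac{523}{137} + 1793 = \frac{246164}{137} \approx 1796.8$)
$T + k = \frac{246164}{137} + 3844 = \frac{772792}{137}$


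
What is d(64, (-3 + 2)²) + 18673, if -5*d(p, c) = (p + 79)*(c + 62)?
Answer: 84356/5 ≈ 16871.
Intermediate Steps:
d(p, c) = -(62 + c)*(79 + p)/5 (d(p, c) = -(p + 79)*(c + 62)/5 = -(79 + p)*(62 + c)/5 = -(62 + c)*(79 + p)/5)
d(64, (-3 + 2)²) + 18673 = (-4898/5 - 79*(-3 + 2)²/5 - 62/5*64 - ⅕*(-3 + 2)²*64) + 18673 = (-4898/5 - 79/5*(-1)² - 3968/5 - ⅕*(-1)²*64) + 18673 = (-4898/5 - 79/5*1 - 3968/5 - ⅕*1*64) + 18673 = (-4898/5 - 79/5 - 3968/5 - 64/5) + 18673 = -9009/5 + 18673 = 84356/5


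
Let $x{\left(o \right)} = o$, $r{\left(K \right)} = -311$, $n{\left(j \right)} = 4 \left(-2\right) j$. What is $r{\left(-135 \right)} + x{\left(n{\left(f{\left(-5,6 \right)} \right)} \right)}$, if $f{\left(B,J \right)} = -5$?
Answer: $-271$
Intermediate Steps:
$n{\left(j \right)} = - 8 j$
$r{\left(-135 \right)} + x{\left(n{\left(f{\left(-5,6 \right)} \right)} \right)} = -311 - -40 = -311 + 40 = -271$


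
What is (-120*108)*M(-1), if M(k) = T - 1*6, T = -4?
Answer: 129600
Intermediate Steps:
M(k) = -10 (M(k) = -4 - 1*6 = -4 - 6 = -10)
(-120*108)*M(-1) = -120*108*(-10) = -12960*(-10) = 129600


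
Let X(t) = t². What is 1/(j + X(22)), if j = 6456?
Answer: 1/6940 ≈ 0.00014409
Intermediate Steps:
1/(j + X(22)) = 1/(6456 + 22²) = 1/(6456 + 484) = 1/6940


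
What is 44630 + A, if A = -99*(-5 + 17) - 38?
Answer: 43404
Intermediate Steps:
A = -1226 (A = -99*12 - 38 = -1188 - 38 = -1226)
44630 + A = 44630 - 1226 = 43404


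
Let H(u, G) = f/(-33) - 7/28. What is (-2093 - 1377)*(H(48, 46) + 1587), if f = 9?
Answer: -121111675/22 ≈ -5.5051e+6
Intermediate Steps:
H(u, G) = -23/44 (H(u, G) = 9/(-33) - 7/28 = 9*(-1/33) - 7*1/28 = -3/11 - ¼ = -23/44)
(-2093 - 1377)*(H(48, 46) + 1587) = (-2093 - 1377)*(-23/44 + 1587) = -3470*69805/44 = -121111675/22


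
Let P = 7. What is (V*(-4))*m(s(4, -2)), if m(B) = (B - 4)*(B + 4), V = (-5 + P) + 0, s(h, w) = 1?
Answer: 120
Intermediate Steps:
V = 2 (V = (-5 + 7) + 0 = 2 + 0 = 2)
m(B) = (-4 + B)*(4 + B)
(V*(-4))*m(s(4, -2)) = (2*(-4))*(-16 + 1²) = -8*(-16 + 1) = -8*(-15) = 120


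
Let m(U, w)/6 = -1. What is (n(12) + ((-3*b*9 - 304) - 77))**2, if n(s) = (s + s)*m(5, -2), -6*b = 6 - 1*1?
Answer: 1010025/4 ≈ 2.5251e+5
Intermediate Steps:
b = -5/6 (b = -(6 - 1*1)/6 = -(6 - 1)/6 = -1/6*5 = -5/6 ≈ -0.83333)
m(U, w) = -6 (m(U, w) = 6*(-1) = -6)
n(s) = -12*s (n(s) = (s + s)*(-6) = (2*s)*(-6) = -12*s)
(n(12) + ((-3*b*9 - 304) - 77))**2 = (-12*12 + ((-3*(-5/6)*9 - 304) - 77))**2 = (-144 + (((5/2)*9 - 304) - 77))**2 = (-144 + ((45/2 - 304) - 77))**2 = (-144 + (-563/2 - 77))**2 = (-144 - 717/2)**2 = (-1005/2)**2 = 1010025/4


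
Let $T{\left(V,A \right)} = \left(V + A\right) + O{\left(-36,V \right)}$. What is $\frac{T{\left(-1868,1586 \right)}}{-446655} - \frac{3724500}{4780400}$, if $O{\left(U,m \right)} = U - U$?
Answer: $- \frac{5540728249}{7117298540} \approx -0.77849$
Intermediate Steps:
$O{\left(U,m \right)} = 0$
$T{\left(V,A \right)} = A + V$ ($T{\left(V,A \right)} = \left(V + A\right) + 0 = \left(A + V\right) + 0 = A + V$)
$\frac{T{\left(-1868,1586 \right)}}{-446655} - \frac{3724500}{4780400} = \frac{1586 - 1868}{-446655} - \frac{3724500}{4780400} = \left(-282\right) \left(- \frac{1}{446655}\right) - \frac{37245}{47804} = \frac{94}{148885} - \frac{37245}{47804} = - \frac{5540728249}{7117298540}$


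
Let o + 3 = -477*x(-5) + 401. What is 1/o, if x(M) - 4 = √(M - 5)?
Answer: I/(-1510*I + 477*√10) ≈ -0.00033148 + 0.00033113*I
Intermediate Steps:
x(M) = 4 + √(-5 + M) (x(M) = 4 + √(M - 5) = 4 + √(-5 + M))
o = -1510 - 477*I*√10 (o = -3 + (-477*(4 + √(-5 - 5)) + 401) = -3 + (-477*(4 + √(-10)) + 401) = -3 + (-477*(4 + I*√10) + 401) = -3 + ((-1908 - 477*I*√10) + 401) = -3 + (-1507 - 477*I*√10) = -1510 - 477*I*√10 ≈ -1510.0 - 1508.4*I)
1/o = 1/(-1510 - 477*I*√10)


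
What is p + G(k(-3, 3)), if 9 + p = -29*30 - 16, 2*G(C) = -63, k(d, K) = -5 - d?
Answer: -1853/2 ≈ -926.50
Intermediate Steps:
G(C) = -63/2 (G(C) = (½)*(-63) = -63/2)
p = -895 (p = -9 + (-29*30 - 16) = -9 + (-870 - 16) = -9 - 886 = -895)
p + G(k(-3, 3)) = -895 - 63/2 = -1853/2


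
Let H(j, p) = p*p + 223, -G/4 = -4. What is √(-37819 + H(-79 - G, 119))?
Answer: I*√23435 ≈ 153.08*I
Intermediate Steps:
G = 16 (G = -4*(-4) = 16)
H(j, p) = 223 + p² (H(j, p) = p² + 223 = 223 + p²)
√(-37819 + H(-79 - G, 119)) = √(-37819 + (223 + 119²)) = √(-37819 + (223 + 14161)) = √(-37819 + 14384) = √(-23435) = I*√23435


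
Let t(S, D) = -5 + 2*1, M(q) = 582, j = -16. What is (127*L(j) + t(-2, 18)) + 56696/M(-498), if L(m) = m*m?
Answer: 9488467/291 ≈ 32606.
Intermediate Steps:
L(m) = m²
t(S, D) = -3 (t(S, D) = -5 + 2 = -3)
(127*L(j) + t(-2, 18)) + 56696/M(-498) = (127*(-16)² - 3) + 56696/582 = (127*256 - 3) + 56696*(1/582) = (32512 - 3) + 28348/291 = 32509 + 28348/291 = 9488467/291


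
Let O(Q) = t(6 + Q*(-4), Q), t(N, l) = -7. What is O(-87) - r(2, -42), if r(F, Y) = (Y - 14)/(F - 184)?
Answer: -95/13 ≈ -7.3077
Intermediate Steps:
r(F, Y) = (-14 + Y)/(-184 + F)
O(Q) = -7
O(-87) - r(2, -42) = -7 - (-14 - 42)/(-184 + 2) = -7 - (-56)/(-182) = -7 - (-1)*(-56)/182 = -7 - 1*4/13 = -7 - 4/13 = -95/13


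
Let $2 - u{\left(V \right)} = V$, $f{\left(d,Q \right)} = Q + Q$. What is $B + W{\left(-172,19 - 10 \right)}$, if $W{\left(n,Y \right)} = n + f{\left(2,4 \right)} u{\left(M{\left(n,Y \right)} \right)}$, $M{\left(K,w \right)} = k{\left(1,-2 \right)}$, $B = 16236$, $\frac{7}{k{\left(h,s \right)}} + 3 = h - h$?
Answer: $\frac{48296}{3} \approx 16099.0$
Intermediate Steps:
$k{\left(h,s \right)} = - \frac{7}{3}$ ($k{\left(h,s \right)} = \frac{7}{-3 + \left(h - h\right)} = \frac{7}{-3 + 0} = \frac{7}{-3} = 7 \left(- \frac{1}{3}\right) = - \frac{7}{3}$)
$M{\left(K,w \right)} = - \frac{7}{3}$
$f{\left(d,Q \right)} = 2 Q$
$u{\left(V \right)} = 2 - V$
$W{\left(n,Y \right)} = \frac{104}{3} + n$ ($W{\left(n,Y \right)} = n + 2 \cdot 4 \left(2 - - \frac{7}{3}\right) = n + 8 \left(2 + \frac{7}{3}\right) = n + 8 \cdot \frac{13}{3} = n + \frac{104}{3} = \frac{104}{3} + n$)
$B + W{\left(-172,19 - 10 \right)} = 16236 + \left(\frac{104}{3} - 172\right) = 16236 - \frac{412}{3} = \frac{48296}{3}$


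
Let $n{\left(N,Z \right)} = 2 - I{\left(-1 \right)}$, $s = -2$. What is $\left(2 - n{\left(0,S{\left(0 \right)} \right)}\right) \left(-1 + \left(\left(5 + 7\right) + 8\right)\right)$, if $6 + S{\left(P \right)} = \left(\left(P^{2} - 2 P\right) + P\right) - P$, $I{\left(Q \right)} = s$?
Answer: $-38$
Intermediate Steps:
$I{\left(Q \right)} = -2$
$S{\left(P \right)} = -6 + P^{2} - 2 P$ ($S{\left(P \right)} = -6 - \left(- P^{2} + 2 P\right) = -6 + \left(P^{2} - 2 P\right) = -6 + P^{2} - 2 P$)
$n{\left(N,Z \right)} = 4$ ($n{\left(N,Z \right)} = 2 - -2 = 2 + 2 = 4$)
$\left(2 - n{\left(0,S{\left(0 \right)} \right)}\right) \left(-1 + \left(\left(5 + 7\right) + 8\right)\right) = \left(2 - 4\right) \left(-1 + \left(\left(5 + 7\right) + 8\right)\right) = \left(2 - 4\right) \left(-1 + \left(12 + 8\right)\right) = - 2 \left(-1 + 20\right) = \left(-2\right) 19 = -38$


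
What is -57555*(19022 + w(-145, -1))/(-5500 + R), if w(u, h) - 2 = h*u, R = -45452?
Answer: 367757265/16984 ≈ 21653.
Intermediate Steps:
w(u, h) = 2 + h*u
-57555*(19022 + w(-145, -1))/(-5500 + R) = -57555*(19022 + (2 - 1*(-145)))/(-5500 - 45452) = -57555/((-50952/(19022 + (2 + 145)))) = -57555/((-50952/(19022 + 147))) = -57555/((-50952/19169)) = -57555/((-50952*1/19169)) = -57555/(-50952/19169) = -57555*(-19169/50952) = 367757265/16984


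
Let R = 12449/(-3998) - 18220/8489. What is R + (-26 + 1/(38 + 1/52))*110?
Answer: -192057505977217/67097446494 ≈ -2862.4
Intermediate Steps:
R = -178523121/33939022 (R = 12449*(-1/3998) - 18220*1/8489 = -12449/3998 - 18220/8489 = -178523121/33939022 ≈ -5.2601)
R + (-26 + 1/(38 + 1/52))*110 = -178523121/33939022 + (-26 + 1/(38 + 1/52))*110 = -178523121/33939022 + (-26 + 1/(1977/52))*110 = -178523121/33939022 + (-26 + 52/1977)*110 = -178523121/33939022 - 51350/1977*110 = -178523121/33939022 - 5648500/1977 = -192057505977217/67097446494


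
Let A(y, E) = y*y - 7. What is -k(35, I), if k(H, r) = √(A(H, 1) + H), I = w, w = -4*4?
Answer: -√1253 ≈ -35.398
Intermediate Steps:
w = -16
A(y, E) = -7 + y² (A(y, E) = y² - 7 = -7 + y²)
I = -16
k(H, r) = √(-7 + H + H²) (k(H, r) = √((-7 + H²) + H) = √(-7 + H + H²))
-k(35, I) = -√(-7 + 35 + 35²) = -√(-7 + 35 + 1225) = -√1253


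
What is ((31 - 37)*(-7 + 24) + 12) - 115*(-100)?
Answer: 11410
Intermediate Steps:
((31 - 37)*(-7 + 24) + 12) - 115*(-100) = (-6*17 + 12) + 11500 = (-102 + 12) + 11500 = -90 + 11500 = 11410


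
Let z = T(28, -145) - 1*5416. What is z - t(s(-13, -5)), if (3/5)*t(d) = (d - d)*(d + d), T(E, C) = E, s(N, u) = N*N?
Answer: -5388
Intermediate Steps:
s(N, u) = N²
t(d) = 0 (t(d) = 5*((d - d)*(d + d))/3 = 5*(0*(2*d))/3 = (5/3)*0 = 0)
z = -5388 (z = 28 - 1*5416 = 28 - 5416 = -5388)
z - t(s(-13, -5)) = -5388 - 1*0 = -5388 + 0 = -5388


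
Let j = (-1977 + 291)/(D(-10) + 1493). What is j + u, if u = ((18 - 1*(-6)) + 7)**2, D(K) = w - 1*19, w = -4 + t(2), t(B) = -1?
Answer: 1410023/1469 ≈ 959.85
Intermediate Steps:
w = -5 (w = -4 - 1 = -5)
D(K) = -24 (D(K) = -5 - 1*19 = -5 - 19 = -24)
j = -1686/1469 (j = (-1977 + 291)/(-24 + 1493) = -1686/1469 ≈ -1.1477)
u = 961 (u = ((18 + 6) + 7)**2 = (24 + 7)**2 = 31**2 = 961)
j + u = -1686/1469 + 961 = 1410023/1469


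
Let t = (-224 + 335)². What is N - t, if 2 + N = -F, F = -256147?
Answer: 243824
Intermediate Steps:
t = 12321 (t = 111² = 12321)
N = 256145 (N = -2 - 1*(-256147) = -2 + 256147 = 256145)
N - t = 256145 - 1*12321 = 256145 - 12321 = 243824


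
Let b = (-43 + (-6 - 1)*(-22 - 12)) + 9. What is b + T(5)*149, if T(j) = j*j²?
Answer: 18829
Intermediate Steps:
T(j) = j³
b = 204 (b = (-43 - 7*(-34)) + 9 = (-43 + 238) + 9 = 195 + 9 = 204)
b + T(5)*149 = 204 + 5³*149 = 204 + 125*149 = 204 + 18625 = 18829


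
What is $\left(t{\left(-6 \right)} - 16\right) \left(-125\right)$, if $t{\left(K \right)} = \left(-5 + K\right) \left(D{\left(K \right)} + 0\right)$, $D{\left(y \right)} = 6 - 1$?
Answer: $8875$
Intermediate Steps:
$D{\left(y \right)} = 5$ ($D{\left(y \right)} = 6 - 1 = 5$)
$t{\left(K \right)} = -25 + 5 K$ ($t{\left(K \right)} = \left(-5 + K\right) \left(5 + 0\right) = \left(-5 + K\right) 5 = -25 + 5 K$)
$\left(t{\left(-6 \right)} - 16\right) \left(-125\right) = \left(\left(-25 + 5 \left(-6\right)\right) - 16\right) \left(-125\right) = \left(\left(-25 - 30\right) - 16\right) \left(-125\right) = \left(-55 - 16\right) \left(-125\right) = \left(-71\right) \left(-125\right) = 8875$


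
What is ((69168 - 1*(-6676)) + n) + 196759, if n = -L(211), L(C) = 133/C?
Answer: 57519100/211 ≈ 2.7260e+5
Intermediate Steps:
n = -133/211 ≈ -0.63033
((69168 - 1*(-6676)) + n) + 196759 = ((69168 - 1*(-6676)) - 133/211) + 196759 = ((69168 + 6676) - 133/211) + 196759 = (75844 - 133/211) + 196759 = 16002951/211 + 196759 = 57519100/211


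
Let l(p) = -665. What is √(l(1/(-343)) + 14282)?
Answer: 3*√1513 ≈ 116.69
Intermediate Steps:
√(l(1/(-343)) + 14282) = √(-665 + 14282) = √13617 = 3*√1513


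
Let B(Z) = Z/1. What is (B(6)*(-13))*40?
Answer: -3120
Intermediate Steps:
B(Z) = Z (B(Z) = Z*1 = Z)
(B(6)*(-13))*40 = (6*(-13))*40 = -78*40 = -3120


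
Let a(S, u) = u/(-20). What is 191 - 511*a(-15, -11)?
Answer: -1801/20 ≈ -90.050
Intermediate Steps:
a(S, u) = -u/20 (a(S, u) = u*(-1/20) = -u/20)
191 - 511*a(-15, -11) = 191 - (-511)*(-11)/20 = 191 - 511*11/20 = 191 - 5621/20 = -1801/20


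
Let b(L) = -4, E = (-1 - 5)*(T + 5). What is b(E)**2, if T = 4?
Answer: 16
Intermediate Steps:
E = -54 (E = (-1 - 5)*(4 + 5) = -6*9 = -54)
b(E)**2 = (-4)**2 = 16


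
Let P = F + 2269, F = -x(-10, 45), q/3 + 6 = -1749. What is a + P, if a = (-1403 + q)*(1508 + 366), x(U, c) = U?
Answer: -12493553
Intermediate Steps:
q = -5265 (q = -18 + 3*(-1749) = -18 - 5247 = -5265)
a = -12495832 (a = (-1403 - 5265)*(1508 + 366) = -6668*1874 = -12495832)
F = 10 (F = -1*(-10) = 10)
P = 2279 (P = 10 + 2269 = 2279)
a + P = -12495832 + 2279 = -12493553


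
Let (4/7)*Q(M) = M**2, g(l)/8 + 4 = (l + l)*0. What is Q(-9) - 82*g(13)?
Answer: 11063/4 ≈ 2765.8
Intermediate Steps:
g(l) = -32 (g(l) = -32 + 8*((l + l)*0) = -32 + 8*((2*l)*0) = -32 + 8*0 = -32 + 0 = -32)
Q(M) = 7*M**2/4
Q(-9) - 82*g(13) = (7/4)*(-9)**2 - 82*(-32) = (7/4)*81 + 2624 = 567/4 + 2624 = 11063/4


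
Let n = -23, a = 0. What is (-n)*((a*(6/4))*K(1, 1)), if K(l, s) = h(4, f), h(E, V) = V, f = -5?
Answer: 0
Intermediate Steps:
K(l, s) = -5
(-n)*((a*(6/4))*K(1, 1)) = (-1*(-23))*((0*(6/4))*(-5)) = 23*((0*(6*(¼)))*(-5)) = 23*((0*(3/2))*(-5)) = 23*(0*(-5)) = 23*0 = 0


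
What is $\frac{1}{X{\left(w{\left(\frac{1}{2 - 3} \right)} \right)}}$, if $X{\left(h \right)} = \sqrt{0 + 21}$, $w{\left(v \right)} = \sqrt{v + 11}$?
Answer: $\frac{\sqrt{21}}{21} \approx 0.21822$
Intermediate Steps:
$w{\left(v \right)} = \sqrt{11 + v}$
$X{\left(h \right)} = \sqrt{21}$
$\frac{1}{X{\left(w{\left(\frac{1}{2 - 3} \right)} \right)}} = \frac{1}{\sqrt{21}} = \frac{\sqrt{21}}{21}$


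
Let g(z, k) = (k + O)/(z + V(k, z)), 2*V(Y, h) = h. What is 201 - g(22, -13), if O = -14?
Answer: 2220/11 ≈ 201.82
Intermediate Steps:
V(Y, h) = h/2
g(z, k) = 2*(-14 + k)/(3*z) (g(z, k) = (k - 14)/(z + z/2) = (-14 + k)/((3*z/2)) = (-14 + k)*(2/(3*z)) = 2*(-14 + k)/(3*z))
201 - g(22, -13) = 201 - 2*(-14 - 13)/(3*22) = 201 - 2*(-27)/(3*22) = 201 - 1*(-9/11) = 201 + 9/11 = 2220/11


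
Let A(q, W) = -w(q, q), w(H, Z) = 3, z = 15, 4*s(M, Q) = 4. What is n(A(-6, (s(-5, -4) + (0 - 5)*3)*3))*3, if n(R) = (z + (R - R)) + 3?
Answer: 54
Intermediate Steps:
s(M, Q) = 1 (s(M, Q) = (¼)*4 = 1)
A(q, W) = -3 (A(q, W) = -1*3 = -3)
n(R) = 18 (n(R) = (15 + (R - R)) + 3 = (15 + 0) + 3 = 15 + 3 = 18)
n(A(-6, (s(-5, -4) + (0 - 5)*3)*3))*3 = 18*3 = 54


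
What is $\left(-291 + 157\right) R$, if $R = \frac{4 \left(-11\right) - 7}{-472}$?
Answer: $- \frac{3417}{236} \approx -14.479$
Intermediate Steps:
$R = \frac{51}{472}$ ($R = \left(-44 - 7\right) \left(- \frac{1}{472}\right) = \left(-51\right) \left(- \frac{1}{472}\right) = \frac{51}{472} \approx 0.10805$)
$\left(-291 + 157\right) R = \left(-291 + 157\right) \frac{51}{472} = \left(-134\right) \frac{51}{472} = - \frac{3417}{236}$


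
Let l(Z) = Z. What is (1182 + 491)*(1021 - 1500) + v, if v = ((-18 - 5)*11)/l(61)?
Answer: -48883640/61 ≈ -8.0137e+5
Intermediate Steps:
v = -253/61 (v = ((-18 - 5)*11)/61 = -23*11*(1/61) = -253*1/61 = -253/61 ≈ -4.1475)
(1182 + 491)*(1021 - 1500) + v = (1182 + 491)*(1021 - 1500) - 253/61 = 1673*(-479) - 253/61 = -801367 - 253/61 = -48883640/61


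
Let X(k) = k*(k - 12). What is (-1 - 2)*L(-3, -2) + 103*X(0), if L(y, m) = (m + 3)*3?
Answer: -9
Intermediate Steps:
L(y, m) = 9 + 3*m (L(y, m) = (3 + m)*3 = 9 + 3*m)
X(k) = k*(-12 + k)
(-1 - 2)*L(-3, -2) + 103*X(0) = (-1 - 2)*(9 + 3*(-2)) + 103*(0*(-12 + 0)) = -3*(9 - 6) + 103*(0*(-12)) = -3*3 + 103*0 = -9 + 0 = -9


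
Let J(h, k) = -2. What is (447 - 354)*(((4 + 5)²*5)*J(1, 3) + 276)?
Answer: -49662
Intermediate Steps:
(447 - 354)*(((4 + 5)²*5)*J(1, 3) + 276) = (447 - 354)*(((4 + 5)²*5)*(-2) + 276) = 93*((9²*5)*(-2) + 276) = 93*((81*5)*(-2) + 276) = 93*(405*(-2) + 276) = 93*(-810 + 276) = 93*(-534) = -49662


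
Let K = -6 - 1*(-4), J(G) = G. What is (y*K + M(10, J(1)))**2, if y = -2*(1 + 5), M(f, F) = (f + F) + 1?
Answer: 1296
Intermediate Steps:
M(f, F) = 1 + F + f (M(f, F) = (F + f) + 1 = 1 + F + f)
y = -12 (y = -2*6 = -12)
K = -2 (K = -6 + 4 = -2)
(y*K + M(10, J(1)))**2 = (-12*(-2) + (1 + 1 + 10))**2 = (24 + 12)**2 = 36**2 = 1296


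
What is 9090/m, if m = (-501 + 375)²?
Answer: 505/882 ≈ 0.57256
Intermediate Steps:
m = 15876 (m = (-126)² = 15876)
9090/m = 9090/15876 = 9090*(1/15876) = 505/882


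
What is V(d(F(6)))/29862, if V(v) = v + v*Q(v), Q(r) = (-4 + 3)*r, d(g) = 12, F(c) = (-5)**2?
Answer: -22/4977 ≈ -0.0044203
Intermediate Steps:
F(c) = 25
Q(r) = -r
V(v) = v - v**2 (V(v) = v + v*(-v) = v - v**2)
V(d(F(6)))/29862 = (12*(1 - 1*12))/29862 = (12*(1 - 12))*(1/29862) = (12*(-11))*(1/29862) = -132*1/29862 = -22/4977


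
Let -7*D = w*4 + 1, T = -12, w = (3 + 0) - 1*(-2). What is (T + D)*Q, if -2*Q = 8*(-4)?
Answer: -240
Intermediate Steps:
w = 5 (w = 3 + 2 = 5)
Q = 16 (Q = -4*(-4) = -1/2*(-32) = 16)
D = -3 (D = -(5*4 + 1)/7 = -(20 + 1)/7 = -1/7*21 = -3)
(T + D)*Q = (-12 - 3)*16 = -15*16 = -240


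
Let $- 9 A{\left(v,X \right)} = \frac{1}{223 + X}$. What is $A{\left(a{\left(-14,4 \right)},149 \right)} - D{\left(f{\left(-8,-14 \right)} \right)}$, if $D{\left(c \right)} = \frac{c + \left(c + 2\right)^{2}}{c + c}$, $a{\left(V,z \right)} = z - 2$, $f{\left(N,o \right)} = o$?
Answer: $\frac{108803}{23436} \approx 4.6426$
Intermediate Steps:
$a{\left(V,z \right)} = -2 + z$ ($a{\left(V,z \right)} = z - 2 = -2 + z$)
$D{\left(c \right)} = \frac{c + \left(2 + c\right)^{2}}{2 c}$
$A{\left(v,X \right)} = - \frac{1}{9 \left(223 + X\right)}$
$A{\left(a{\left(-14,4 \right)},149 \right)} - D{\left(f{\left(-8,-14 \right)} \right)} = - \frac{1}{2007 + 9 \cdot 149} - \frac{-14 + \left(2 - 14\right)^{2}}{2 \left(-14\right)} = - \frac{1}{2007 + 1341} - \frac{1}{2} \left(- \frac{1}{14}\right) \left(-14 + \left(-12\right)^{2}\right) = - \frac{1}{3348} - \frac{1}{2} \left(- \frac{1}{14}\right) \left(-14 + 144\right) = \left(-1\right) \frac{1}{3348} - \frac{1}{2} \left(- \frac{1}{14}\right) 130 = - \frac{1}{3348} - - \frac{65}{14} = - \frac{1}{3348} + \frac{65}{14} = \frac{108803}{23436}$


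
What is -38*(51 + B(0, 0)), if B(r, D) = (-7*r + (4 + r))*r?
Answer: -1938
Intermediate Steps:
B(r, D) = r*(4 - 6*r) (B(r, D) = (4 - 6*r)*r = r*(4 - 6*r))
-38*(51 + B(0, 0)) = -38*(51 + 2*0*(2 - 3*0)) = -38*(51 + 2*0*(2 + 0)) = -38*(51 + 2*0*2) = -38*(51 + 0) = -38*51 = -1938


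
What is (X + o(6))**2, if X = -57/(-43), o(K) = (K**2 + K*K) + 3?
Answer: 10771524/1849 ≈ 5825.6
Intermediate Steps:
o(K) = 3 + 2*K**2 (o(K) = (K**2 + K**2) + 3 = 2*K**2 + 3 = 3 + 2*K**2)
X = 57/43 (X = -57*(-1/43) = 57/43 ≈ 1.3256)
(X + o(6))**2 = (57/43 + (3 + 2*6**2))**2 = (57/43 + (3 + 2*36))**2 = (57/43 + (3 + 72))**2 = (57/43 + 75)**2 = (3282/43)**2 = 10771524/1849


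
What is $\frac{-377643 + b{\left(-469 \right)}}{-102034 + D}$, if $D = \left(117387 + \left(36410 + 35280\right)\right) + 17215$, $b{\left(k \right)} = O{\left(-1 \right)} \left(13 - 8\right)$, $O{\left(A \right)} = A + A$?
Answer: $- \frac{377653}{104258} \approx -3.6223$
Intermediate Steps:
$O{\left(A \right)} = 2 A$
$b{\left(k \right)} = -10$ ($b{\left(k \right)} = 2 \left(-1\right) \left(13 - 8\right) = \left(-2\right) 5 = -10$)
$D = 206292$ ($D = \left(117387 + 71690\right) + 17215 = 189077 + 17215 = 206292$)
$\frac{-377643 + b{\left(-469 \right)}}{-102034 + D} = \frac{-377643 - 10}{-102034 + 206292} = - \frac{377653}{104258}$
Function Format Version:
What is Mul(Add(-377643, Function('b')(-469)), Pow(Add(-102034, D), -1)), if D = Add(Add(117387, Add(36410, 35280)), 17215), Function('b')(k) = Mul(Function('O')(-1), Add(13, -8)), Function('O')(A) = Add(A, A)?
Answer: Rational(-377653, 104258) ≈ -3.6223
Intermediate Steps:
Function('O')(A) = Mul(2, A)
Function('b')(k) = -10 (Function('b')(k) = Mul(Mul(2, -1), Add(13, -8)) = Mul(-2, 5) = -10)
D = 206292 (D = Add(Add(117387, 71690), 17215) = Add(189077, 17215) = 206292)
Mul(Add(-377643, Function('b')(-469)), Pow(Add(-102034, D), -1)) = Mul(Add(-377643, -10), Pow(Add(-102034, 206292), -1)) = Mul(-377653, Pow(104258, -1)) = Mul(-377653, Rational(1, 104258)) = Rational(-377653, 104258)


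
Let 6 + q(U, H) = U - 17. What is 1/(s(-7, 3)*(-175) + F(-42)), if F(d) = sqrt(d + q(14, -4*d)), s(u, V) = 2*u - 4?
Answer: 1050/3307517 - I*sqrt(51)/9922551 ≈ 0.00031746 - 7.1972e-7*I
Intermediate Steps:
s(u, V) = -4 + 2*u
q(U, H) = -23 + U (q(U, H) = -6 + (U - 17) = -6 + (-17 + U) = -23 + U)
F(d) = sqrt(-9 + d) (F(d) = sqrt(d + (-23 + 14)) = sqrt(d - 9) = sqrt(-9 + d))
1/(s(-7, 3)*(-175) + F(-42)) = 1/((-4 + 2*(-7))*(-175) + sqrt(-9 - 42)) = 1/((-4 - 14)*(-175) + sqrt(-51)) = 1/(-18*(-175) + I*sqrt(51)) = 1/(3150 + I*sqrt(51))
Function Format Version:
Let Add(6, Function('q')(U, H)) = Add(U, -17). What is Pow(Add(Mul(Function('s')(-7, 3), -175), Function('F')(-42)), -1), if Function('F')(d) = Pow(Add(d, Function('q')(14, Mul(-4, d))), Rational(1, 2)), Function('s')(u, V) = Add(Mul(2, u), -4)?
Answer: Add(Rational(1050, 3307517), Mul(Rational(-1, 9922551), I, Pow(51, Rational(1, 2)))) ≈ Add(0.00031746, Mul(-7.1972e-7, I))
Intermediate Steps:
Function('s')(u, V) = Add(-4, Mul(2, u))
Function('q')(U, H) = Add(-23, U) (Function('q')(U, H) = Add(-6, Add(U, -17)) = Add(-6, Add(-17, U)) = Add(-23, U))
Function('F')(d) = Pow(Add(-9, d), Rational(1, 2)) (Function('F')(d) = Pow(Add(d, Add(-23, 14)), Rational(1, 2)) = Pow(Add(d, -9), Rational(1, 2)) = Pow(Add(-9, d), Rational(1, 2)))
Pow(Add(Mul(Function('s')(-7, 3), -175), Function('F')(-42)), -1) = Pow(Add(Mul(Add(-4, Mul(2, -7)), -175), Pow(Add(-9, -42), Rational(1, 2))), -1) = Pow(Add(Mul(Add(-4, -14), -175), Pow(-51, Rational(1, 2))), -1) = Pow(Add(Mul(-18, -175), Mul(I, Pow(51, Rational(1, 2)))), -1) = Pow(Add(3150, Mul(I, Pow(51, Rational(1, 2)))), -1)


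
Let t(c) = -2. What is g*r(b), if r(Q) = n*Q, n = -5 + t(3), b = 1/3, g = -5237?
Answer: 36659/3 ≈ 12220.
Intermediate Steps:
b = ⅓ ≈ 0.33333
n = -7 (n = -5 - 2 = -7)
r(Q) = -7*Q
g*r(b) = -(-36659)/3 = -5237*(-7/3) = 36659/3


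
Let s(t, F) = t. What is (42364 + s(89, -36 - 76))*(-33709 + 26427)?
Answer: -309142746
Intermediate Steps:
(42364 + s(89, -36 - 76))*(-33709 + 26427) = (42364 + 89)*(-33709 + 26427) = 42453*(-7282) = -309142746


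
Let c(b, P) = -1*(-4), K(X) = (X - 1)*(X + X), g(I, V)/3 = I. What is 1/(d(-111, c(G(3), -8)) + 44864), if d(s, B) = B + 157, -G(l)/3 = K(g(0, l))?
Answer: 1/45025 ≈ 2.2210e-5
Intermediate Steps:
g(I, V) = 3*I
K(X) = 2*X*(-1 + X) (K(X) = (-1 + X)*(2*X) = 2*X*(-1 + X))
G(l) = 0 (G(l) = -6*3*0*(-1 + 3*0) = -6*0*(-1 + 0) = -6*0*(-1) = -3*0 = 0)
c(b, P) = 4
d(s, B) = 157 + B
1/(d(-111, c(G(3), -8)) + 44864) = 1/((157 + 4) + 44864) = 1/(161 + 44864) = 1/45025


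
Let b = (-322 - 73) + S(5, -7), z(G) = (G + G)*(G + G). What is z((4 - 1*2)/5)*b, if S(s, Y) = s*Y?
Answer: -1376/5 ≈ -275.20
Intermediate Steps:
S(s, Y) = Y*s
z(G) = 4*G**2 (z(G) = (2*G)*(2*G) = 4*G**2)
b = -430 (b = (-322 - 73) - 7*5 = -395 - 35 = -430)
z((4 - 1*2)/5)*b = (4*((4 - 1*2)/5)**2)*(-430) = (4*((4 - 2)*(1/5))**2)*(-430) = (4*(2*(1/5))**2)*(-430) = (4*(2/5)**2)*(-430) = (4*(4/25))*(-430) = (16/25)*(-430) = -1376/5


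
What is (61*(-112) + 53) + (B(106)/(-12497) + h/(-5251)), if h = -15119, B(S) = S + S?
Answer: -444661993982/65621747 ≈ -6776.1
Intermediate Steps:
B(S) = 2*S
(61*(-112) + 53) + (B(106)/(-12497) + h/(-5251)) = (61*(-112) + 53) + ((2*106)/(-12497) - 15119/(-5251)) = (-6832 + 53) + (212*(-1/12497) - 15119*(-1/5251)) = -6779 + (-212/12497 + 15119/5251) = -6779 + 187828931/65621747 = -444661993982/65621747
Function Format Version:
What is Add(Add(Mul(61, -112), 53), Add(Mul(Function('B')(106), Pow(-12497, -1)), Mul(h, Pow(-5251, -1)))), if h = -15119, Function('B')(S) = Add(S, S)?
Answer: Rational(-444661993982, 65621747) ≈ -6776.1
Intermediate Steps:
Function('B')(S) = Mul(2, S)
Add(Add(Mul(61, -112), 53), Add(Mul(Function('B')(106), Pow(-12497, -1)), Mul(h, Pow(-5251, -1)))) = Add(Add(Mul(61, -112), 53), Add(Mul(Mul(2, 106), Pow(-12497, -1)), Mul(-15119, Pow(-5251, -1)))) = Add(Add(-6832, 53), Add(Mul(212, Rational(-1, 12497)), Mul(-15119, Rational(-1, 5251)))) = Add(-6779, Add(Rational(-212, 12497), Rational(15119, 5251))) = Add(-6779, Rational(187828931, 65621747)) = Rational(-444661993982, 65621747)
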